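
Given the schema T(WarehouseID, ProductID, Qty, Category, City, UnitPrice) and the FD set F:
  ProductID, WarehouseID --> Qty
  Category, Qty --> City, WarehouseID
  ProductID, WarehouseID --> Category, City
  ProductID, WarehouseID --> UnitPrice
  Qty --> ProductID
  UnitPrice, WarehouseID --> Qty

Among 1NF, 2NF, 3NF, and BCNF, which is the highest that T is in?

3NF

Candidate keys: {Category, Qty}, {ProductID, WarehouseID}, {Qty, WarehouseID}, {UnitPrice, WarehouseID}. Prime attributes: {Category, ProductID, Qty, UnitPrice, WarehouseID}.
For Qty --> ProductID we have {Qty}⁺ = {ProductID, Qty}; {Qty} is not a superkey, so BCNF fails.
But every attribute on its right side ({ProductID}) is prime, and the same holds for every other non-superkey FD, so 3NF still holds.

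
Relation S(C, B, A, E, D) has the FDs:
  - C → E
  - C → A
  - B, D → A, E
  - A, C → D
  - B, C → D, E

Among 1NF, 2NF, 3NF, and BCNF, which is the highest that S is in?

Candidate key: {B, C}. Prime attributes: {B, C}.
C → E: {C}⁺ = {A, C, D, E}, which is not all of the attributes, so the left side is not a superkey — BCNF is violated.
C → E has non-prime {E} on the right and a non-superkey on the left, so 3NF fails.
The proper key subset {C} of {B, C} determines non-prime {A, D, E}, so the relation is not even in 2NF.

1NF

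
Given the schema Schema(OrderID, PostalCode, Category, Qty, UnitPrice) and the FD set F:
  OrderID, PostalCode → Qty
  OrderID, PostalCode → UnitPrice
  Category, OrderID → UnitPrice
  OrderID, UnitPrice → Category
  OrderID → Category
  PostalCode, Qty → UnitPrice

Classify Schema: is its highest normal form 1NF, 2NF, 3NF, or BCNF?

1NF

Candidate key: {OrderID, PostalCode}. Prime attributes: {OrderID, PostalCode}.
For Category, OrderID → UnitPrice we have {Category, OrderID}⁺ = {Category, OrderID, UnitPrice}; {Category, OrderID} is not a superkey, so BCNF fails.
Because {UnitPrice} is non-prime and the left side of Category, OrderID → UnitPrice is not a superkey, the relation is not in 3NF.
The proper key subset {OrderID} of {OrderID, PostalCode} determines non-prime {Category, UnitPrice}, so the relation is not even in 2NF.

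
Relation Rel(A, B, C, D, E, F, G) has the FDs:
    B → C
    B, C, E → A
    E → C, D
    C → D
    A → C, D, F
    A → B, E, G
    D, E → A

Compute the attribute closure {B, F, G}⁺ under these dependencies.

Start with {B, F, G}.
B → C applies; add {C} → now {B, C, F, G}.
C → D applies; add {D} → now {B, C, D, F, G}.
No further FD applies.

{B, C, D, F, G}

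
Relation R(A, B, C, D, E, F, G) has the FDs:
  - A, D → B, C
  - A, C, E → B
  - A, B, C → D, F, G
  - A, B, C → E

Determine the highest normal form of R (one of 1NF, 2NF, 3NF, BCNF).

BCNF

Candidate keys: {A, B, C}, {A, C, E}, {A, D}. Prime attributes: {A, B, C, D, E}.
Every FD has a superkey on the left, so the relation is in BCNF.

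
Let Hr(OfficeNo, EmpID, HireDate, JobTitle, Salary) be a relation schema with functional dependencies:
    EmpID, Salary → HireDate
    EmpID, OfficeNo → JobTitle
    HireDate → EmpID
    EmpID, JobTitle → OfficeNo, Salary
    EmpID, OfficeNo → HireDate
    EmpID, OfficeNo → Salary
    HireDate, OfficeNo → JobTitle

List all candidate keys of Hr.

{EmpID, JobTitle}, {EmpID, OfficeNo}, {HireDate, JobTitle}, {HireDate, OfficeNo}

{EmpID, JobTitle} is a candidate key since {EmpID, JobTitle}⁺ = {EmpID, HireDate, JobTitle, OfficeNo, Salary} covers every attribute.
{EmpID, OfficeNo} is a candidate key since {EmpID, OfficeNo}⁺ = {EmpID, HireDate, JobTitle, OfficeNo, Salary} covers every attribute.
{HireDate, JobTitle} is a candidate key since {HireDate, JobTitle}⁺ = {EmpID, HireDate, JobTitle, OfficeNo, Salary} covers every attribute.
{HireDate, OfficeNo} is a candidate key since {HireDate, OfficeNo}⁺ = {EmpID, HireDate, JobTitle, OfficeNo, Salary} covers every attribute.
No proper subset of any of these is a key, and no other minimal superkey exists.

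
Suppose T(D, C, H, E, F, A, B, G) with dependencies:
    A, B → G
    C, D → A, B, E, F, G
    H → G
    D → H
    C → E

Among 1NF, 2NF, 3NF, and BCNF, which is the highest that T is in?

1NF

Candidate key: {C, D}. Prime attributes: {C, D}.
A, B → G breaks BCNF: {A, B}⁺ = {A, B, G}, so {A, B} is not a superkey.
A, B → G determines the non-prime attribute {G} from a non-superkey — 3NF is violated.
The proper key subset {C} of {C, D} determines non-prime {E}, so the relation is not even in 2NF.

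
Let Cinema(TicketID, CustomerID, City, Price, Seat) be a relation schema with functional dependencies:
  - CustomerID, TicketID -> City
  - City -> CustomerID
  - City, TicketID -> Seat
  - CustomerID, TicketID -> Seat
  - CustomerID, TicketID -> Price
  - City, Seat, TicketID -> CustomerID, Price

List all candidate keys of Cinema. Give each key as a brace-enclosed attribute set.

{TicketID} never appears on the right of any FD, so every key must include it.
Closure of {City, TicketID} is {City, CustomerID, Price, Seat, TicketID}, the whole schema; {City, TicketID} is a candidate key.
Closure of {CustomerID, TicketID} is {City, CustomerID, Price, Seat, TicketID}, the whole schema; {CustomerID, TicketID} is a candidate key.
Any other superkey properly contains one of these, so there are no further candidate keys.

{City, TicketID}, {CustomerID, TicketID}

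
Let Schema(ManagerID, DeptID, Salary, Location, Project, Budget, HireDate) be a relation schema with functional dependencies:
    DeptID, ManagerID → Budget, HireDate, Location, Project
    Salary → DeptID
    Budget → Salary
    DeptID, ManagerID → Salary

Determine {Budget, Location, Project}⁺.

Start with {Budget, Location, Project}.
Budget → Salary applies; add {Salary} → now {Budget, Location, Project, Salary}.
Salary → DeptID applies; add {DeptID} → now {Budget, DeptID, Location, Project, Salary}.
No further FD applies.

{Budget, DeptID, Location, Project, Salary}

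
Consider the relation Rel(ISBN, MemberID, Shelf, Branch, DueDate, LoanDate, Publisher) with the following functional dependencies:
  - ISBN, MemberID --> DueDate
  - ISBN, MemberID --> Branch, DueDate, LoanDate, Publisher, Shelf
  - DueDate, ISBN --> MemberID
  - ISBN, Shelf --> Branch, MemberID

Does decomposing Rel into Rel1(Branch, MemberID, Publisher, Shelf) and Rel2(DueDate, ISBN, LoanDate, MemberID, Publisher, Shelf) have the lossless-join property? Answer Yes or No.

No

Rel1 ∩ Rel2 = {MemberID, Publisher, Shelf}; its closure under F is {MemberID, Publisher, Shelf}.
Neither Rel1 nor Rel2 is contained in that closure, so the decomposition is lossy.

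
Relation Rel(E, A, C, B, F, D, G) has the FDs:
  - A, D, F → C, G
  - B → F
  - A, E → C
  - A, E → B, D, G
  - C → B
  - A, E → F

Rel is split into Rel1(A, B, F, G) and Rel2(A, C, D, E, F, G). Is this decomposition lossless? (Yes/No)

No

Common attributes: {A, F, G}; their closure is {A, F, G}.
Rel1 ⊄ {A, F, G} and Rel2 ⊄ {A, F, G}, so the split is lossy.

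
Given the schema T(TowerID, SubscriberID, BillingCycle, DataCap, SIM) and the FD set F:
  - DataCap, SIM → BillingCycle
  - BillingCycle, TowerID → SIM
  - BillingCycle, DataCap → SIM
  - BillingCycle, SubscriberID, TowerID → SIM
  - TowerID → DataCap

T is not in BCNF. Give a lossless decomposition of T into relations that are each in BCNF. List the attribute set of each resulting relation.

{BillingCycle, DataCap, SIM}; {DataCap, TowerID}; {SIM, SubscriberID, TowerID}

Candidate keys of the original relation: {BillingCycle, SubscriberID, TowerID}, {SIM, SubscriberID, TowerID}.
Within {BillingCycle, DataCap, SIM, SubscriberID, TowerID}: {DataCap, SIM}⁺ ∩ {BillingCycle, DataCap, SIM, SubscriberID, TowerID} = {BillingCycle, DataCap, SIM}, not the whole set, so DataCap, SIM → BillingCycle violates BCNF; decompose into {BillingCycle, DataCap, SIM} and {DataCap, SIM, SubscriberID, TowerID}.
{BillingCycle, DataCap, SIM}: every determinant is a superkey — BCNF.
Within {DataCap, SIM, SubscriberID, TowerID}: {TowerID}⁺ ∩ {DataCap, SIM, SubscriberID, TowerID} = {DataCap, TowerID}, not the whole set, so TowerID → DataCap violates BCNF; decompose into {DataCap, TowerID} and {SIM, SubscriberID, TowerID}.
{DataCap, TowerID}: every determinant is a superkey — BCNF.
{SIM, SubscriberID, TowerID}: every determinant is a superkey — BCNF.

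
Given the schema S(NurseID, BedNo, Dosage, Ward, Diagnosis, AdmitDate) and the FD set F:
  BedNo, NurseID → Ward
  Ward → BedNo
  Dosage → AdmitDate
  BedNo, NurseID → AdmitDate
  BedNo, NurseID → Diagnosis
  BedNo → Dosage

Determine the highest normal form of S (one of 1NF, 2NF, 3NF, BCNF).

1NF

Candidate keys: {BedNo, NurseID}, {NurseID, Ward}. Prime attributes: {BedNo, NurseID, Ward}.
For Ward → BedNo we have {Ward}⁺ = {AdmitDate, BedNo, Dosage, Ward}; {Ward} is not a superkey, so BCNF fails.
Dosage → AdmitDate determines the non-prime attribute {AdmitDate} from a non-superkey — 3NF is violated.
{BedNo} is a proper subset of the key {BedNo, NurseID}, and {BedNo}⁺ contains the non-prime attributes {AdmitDate, Dosage} — a partial dependency, so 2NF is violated.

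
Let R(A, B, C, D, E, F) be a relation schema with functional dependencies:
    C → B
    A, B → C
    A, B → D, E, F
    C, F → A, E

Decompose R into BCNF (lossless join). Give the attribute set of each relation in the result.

{A, C, D, E, F}; {B, C}

Candidate keys of the original relation: {A, B}, {A, C}, {C, F}.
{A, B, C, D, E, F}: {C} determines {B, C} here but is not a superkey — split on C → B, giving {B, C} and {A, C, D, E, F}.
{B, C}: every determinant is a superkey — BCNF.
{A, C, D, E, F}: every determinant is a superkey — BCNF.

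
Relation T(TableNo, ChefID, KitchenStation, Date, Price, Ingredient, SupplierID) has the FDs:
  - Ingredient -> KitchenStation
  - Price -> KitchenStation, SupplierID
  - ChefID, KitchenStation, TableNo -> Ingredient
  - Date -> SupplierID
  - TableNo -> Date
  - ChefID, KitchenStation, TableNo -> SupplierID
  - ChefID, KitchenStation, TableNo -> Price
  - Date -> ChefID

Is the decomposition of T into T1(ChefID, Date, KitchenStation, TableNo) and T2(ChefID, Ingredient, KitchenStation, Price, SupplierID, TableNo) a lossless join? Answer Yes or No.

Common attributes: {ChefID, KitchenStation, TableNo}; their closure is {ChefID, Date, Ingredient, KitchenStation, Price, SupplierID, TableNo}.
T1 is contained in that closure, so T1 ∩ T2 -> T1 holds and the join is lossless.

Yes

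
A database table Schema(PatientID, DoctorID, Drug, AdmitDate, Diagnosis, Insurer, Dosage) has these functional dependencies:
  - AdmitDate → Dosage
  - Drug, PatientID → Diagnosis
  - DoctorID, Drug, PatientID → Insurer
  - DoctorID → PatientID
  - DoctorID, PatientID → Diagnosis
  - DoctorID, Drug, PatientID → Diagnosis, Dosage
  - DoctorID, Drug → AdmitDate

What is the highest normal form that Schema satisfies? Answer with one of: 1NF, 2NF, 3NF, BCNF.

Candidate key: {DoctorID, Drug}. Prime attributes: {DoctorID, Drug}.
AdmitDate → Dosage breaks BCNF: {AdmitDate}⁺ = {AdmitDate, Dosage}, so {AdmitDate} is not a superkey.
Because {Dosage} is non-prime and the left side of AdmitDate → Dosage is not a superkey, the relation is not in 3NF.
Since {DoctorID} ⊂ {DoctorID, Drug} and {DoctorID}⁺ ⊇ {Diagnosis, PatientID} with {Diagnosis, PatientID} non-prime, there is a partial dependency; 2NF fails.

1NF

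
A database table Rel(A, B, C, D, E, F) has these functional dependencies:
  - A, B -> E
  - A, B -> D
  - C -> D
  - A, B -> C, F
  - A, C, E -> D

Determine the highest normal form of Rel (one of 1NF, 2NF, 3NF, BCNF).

2NF

Candidate key: {A, B}. Prime attributes: {A, B}.
C -> D: {C}⁺ = {C, D}, which is not all of the attributes, so the left side is not a superkey — BCNF is violated.
Because {D} is non-prime and the left side of C -> D is not a superkey, the relation is not in 3NF.
No non-prime attribute depends on a proper subset of any candidate key, so 2NF holds.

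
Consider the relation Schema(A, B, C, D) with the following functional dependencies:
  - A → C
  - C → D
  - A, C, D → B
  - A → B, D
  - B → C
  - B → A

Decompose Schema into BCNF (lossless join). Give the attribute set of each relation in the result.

{A, B, C}; {C, D}

Candidate keys of the original relation: {A}, {B}.
{A, B, C, D}: {C} determines {C, D} here but is not a superkey — split on C → D, giving {C, D} and {A, B, C}.
{C, D} is in BCNF.
{A, B, C} is in BCNF.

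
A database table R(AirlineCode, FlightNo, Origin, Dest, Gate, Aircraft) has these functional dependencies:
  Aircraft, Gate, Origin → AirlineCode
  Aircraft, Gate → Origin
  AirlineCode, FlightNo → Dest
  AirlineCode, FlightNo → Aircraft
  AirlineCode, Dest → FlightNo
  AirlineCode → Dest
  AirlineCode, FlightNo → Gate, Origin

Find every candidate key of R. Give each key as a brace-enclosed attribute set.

{Aircraft, Gate}, {AirlineCode}

{AirlineCode} is a candidate key since {AirlineCode}⁺ = {Aircraft, AirlineCode, Dest, FlightNo, Gate, Origin} covers every attribute.
{Aircraft, Gate} is a candidate key since {Aircraft, Gate}⁺ = {Aircraft, AirlineCode, Dest, FlightNo, Gate, Origin} covers every attribute.
Any other superkey properly contains one of these, so there are no further candidate keys.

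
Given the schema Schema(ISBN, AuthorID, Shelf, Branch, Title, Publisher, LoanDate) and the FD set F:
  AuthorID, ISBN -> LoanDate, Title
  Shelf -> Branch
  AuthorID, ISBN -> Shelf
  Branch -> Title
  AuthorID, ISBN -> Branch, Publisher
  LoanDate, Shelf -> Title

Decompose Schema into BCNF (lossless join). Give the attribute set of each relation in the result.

{AuthorID, ISBN, LoanDate, Publisher, Shelf}; {Branch, Shelf}; {Branch, Title}

Candidate key of the original relation: {AuthorID, ISBN}.
{AuthorID, Branch, ISBN, LoanDate, Publisher, Shelf, Title}: {Shelf} determines {Branch, Shelf, Title} here but is not a superkey — split on Shelf -> Branch, Title, giving {Branch, Shelf, Title} and {AuthorID, ISBN, LoanDate, Publisher, Shelf}.
{Branch, Shelf, Title}: {Branch} determines {Branch, Title} here but is not a superkey — split on Branch -> Title, giving {Branch, Title} and {Branch, Shelf}.
{Branch, Title} has no BCNF violation.
{Branch, Shelf} has no BCNF violation.
{AuthorID, ISBN, LoanDate, Publisher, Shelf} has no BCNF violation.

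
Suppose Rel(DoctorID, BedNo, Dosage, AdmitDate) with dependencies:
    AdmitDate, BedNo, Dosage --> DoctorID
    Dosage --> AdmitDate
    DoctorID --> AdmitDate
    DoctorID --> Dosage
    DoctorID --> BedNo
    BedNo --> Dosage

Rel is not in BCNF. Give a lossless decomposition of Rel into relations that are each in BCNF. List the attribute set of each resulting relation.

Candidate keys of the original relation: {BedNo}, {DoctorID}.
Within {AdmitDate, BedNo, DoctorID, Dosage}: {Dosage}⁺ ∩ {AdmitDate, BedNo, DoctorID, Dosage} = {AdmitDate, Dosage}, not the whole set, so Dosage --> AdmitDate violates BCNF; decompose into {AdmitDate, Dosage} and {BedNo, DoctorID, Dosage}.
{AdmitDate, Dosage}: every determinant is a superkey — BCNF.
{BedNo, DoctorID, Dosage}: every determinant is a superkey — BCNF.

{AdmitDate, Dosage}; {BedNo, DoctorID, Dosage}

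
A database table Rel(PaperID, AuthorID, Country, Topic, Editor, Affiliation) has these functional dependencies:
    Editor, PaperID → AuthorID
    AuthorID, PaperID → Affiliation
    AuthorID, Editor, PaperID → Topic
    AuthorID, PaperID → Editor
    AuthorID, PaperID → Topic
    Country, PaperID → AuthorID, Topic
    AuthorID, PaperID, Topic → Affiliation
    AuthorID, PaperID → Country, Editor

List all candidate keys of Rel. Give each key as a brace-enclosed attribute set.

{AuthorID, PaperID}, {Country, PaperID}, {Editor, PaperID}

{PaperID} never appears on the right of any FD, so every key must include it.
{AuthorID, PaperID} is a candidate key since {AuthorID, PaperID}⁺ = {Affiliation, AuthorID, Country, Editor, PaperID, Topic} covers every attribute.
{Country, PaperID} is a candidate key since {Country, PaperID}⁺ = {Affiliation, AuthorID, Country, Editor, PaperID, Topic} covers every attribute.
{Editor, PaperID} is a candidate key since {Editor, PaperID}⁺ = {Affiliation, AuthorID, Country, Editor, PaperID, Topic} covers every attribute.
No proper subset of any of these is a key, and no other minimal superkey exists.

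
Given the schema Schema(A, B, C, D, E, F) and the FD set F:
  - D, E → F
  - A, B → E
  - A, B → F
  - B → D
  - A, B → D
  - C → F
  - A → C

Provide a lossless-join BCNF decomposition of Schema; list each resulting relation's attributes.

{A, B, E}; {A, C}; {B, D}; {D, E, F}

Candidate key of the original relation: {A, B}.
{A, B, C, D, E, F}: {D, E} determines {D, E, F} here but is not a superkey — split on D, E → F, giving {D, E, F} and {A, B, C, D, E}.
{D, E, F} is in BCNF.
{A, B, C, D, E}: {B} determines {B, D} here but is not a superkey — split on B → D, giving {B, D} and {A, B, C, E}.
{B, D} is in BCNF.
{A, B, C, E}: {A} determines {A, C} here but is not a superkey — split on A → C, giving {A, C} and {A, B, E}.
{A, C} is in BCNF.
{A, B, E} is in BCNF.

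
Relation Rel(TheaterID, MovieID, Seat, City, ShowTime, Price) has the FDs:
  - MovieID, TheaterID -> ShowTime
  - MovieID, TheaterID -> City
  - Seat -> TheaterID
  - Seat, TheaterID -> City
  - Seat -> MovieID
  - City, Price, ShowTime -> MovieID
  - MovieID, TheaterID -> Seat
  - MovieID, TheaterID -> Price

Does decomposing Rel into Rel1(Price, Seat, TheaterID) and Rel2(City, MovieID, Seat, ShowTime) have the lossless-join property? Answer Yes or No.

Yes

The shared attributes are {Seat} and {Seat}⁺ = {City, MovieID, Price, Seat, ShowTime, TheaterID}.
Rel1 is contained in that closure, so Rel1 ∩ Rel2 -> Rel1 holds and the join is lossless.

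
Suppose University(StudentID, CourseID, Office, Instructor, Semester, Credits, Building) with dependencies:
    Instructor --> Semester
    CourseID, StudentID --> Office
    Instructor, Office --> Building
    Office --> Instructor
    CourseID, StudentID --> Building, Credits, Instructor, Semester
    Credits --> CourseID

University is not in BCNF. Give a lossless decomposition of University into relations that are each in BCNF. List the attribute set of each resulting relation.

{Building, Instructor, Office}; {CourseID, Credits}; {Credits, Office, StudentID}; {Instructor, Semester}

Candidate keys of the original relation: {CourseID, StudentID}, {Credits, StudentID}.
In {Building, CourseID, Credits, Instructor, Office, Semester, StudentID}, {Instructor} is not a superkey ({Instructor}⁺ restricted to this set is {Instructor, Semester}), so split on Instructor --> Semester into {Instructor, Semester} and {Building, CourseID, Credits, Instructor, Office, StudentID}.
{Instructor, Semester} is in BCNF.
In {Building, CourseID, Credits, Instructor, Office, StudentID}, {Instructor, Office} is not a superkey ({Instructor, Office}⁺ restricted to this set is {Building, Instructor, Office}), so split on Instructor, Office --> Building into {Building, Instructor, Office} and {CourseID, Credits, Instructor, Office, StudentID}.
{Building, Instructor, Office} is in BCNF.
In {CourseID, Credits, Instructor, Office, StudentID}, {Office} is not a superkey ({Office}⁺ restricted to this set is {Instructor, Office}), so split on Office --> Instructor into {Instructor, Office} and {CourseID, Credits, Office, StudentID}.
{Instructor, Office} is in BCNF.
In {CourseID, Credits, Office, StudentID}, {Credits} is not a superkey ({Credits}⁺ restricted to this set is {CourseID, Credits}), so split on Credits --> CourseID into {CourseID, Credits} and {Credits, Office, StudentID}.
{CourseID, Credits} is in BCNF.
{Credits, Office, StudentID} is in BCNF.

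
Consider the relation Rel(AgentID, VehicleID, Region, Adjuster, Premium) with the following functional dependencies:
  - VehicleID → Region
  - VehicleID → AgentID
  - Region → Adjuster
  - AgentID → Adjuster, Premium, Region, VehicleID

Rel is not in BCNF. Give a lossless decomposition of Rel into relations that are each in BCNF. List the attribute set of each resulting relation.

{Adjuster, Region}; {AgentID, Premium, Region, VehicleID}

Candidate keys of the original relation: {AgentID}, {VehicleID}.
In {Adjuster, AgentID, Premium, Region, VehicleID}, {Region} is not a superkey ({Region}⁺ restricted to this set is {Adjuster, Region}), so split on Region → Adjuster into {Adjuster, Region} and {AgentID, Premium, Region, VehicleID}.
{Adjuster, Region} has no BCNF violation.
{AgentID, Premium, Region, VehicleID} has no BCNF violation.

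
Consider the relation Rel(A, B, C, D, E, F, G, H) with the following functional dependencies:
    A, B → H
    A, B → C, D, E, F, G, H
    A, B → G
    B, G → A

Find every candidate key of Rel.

{A, B}, {B, G}

No FD produces {B}, so it must be in every candidate key.
{A, B}⁺ = {A, B, C, D, E, F, G, H}, which is every attribute, so {A, B} is a candidate key.
{B, G}⁺ = {A, B, C, D, E, F, G, H}, which is every attribute, so {B, G} is a candidate key.
These are minimal and exhaustive — every other superkey contains one of them.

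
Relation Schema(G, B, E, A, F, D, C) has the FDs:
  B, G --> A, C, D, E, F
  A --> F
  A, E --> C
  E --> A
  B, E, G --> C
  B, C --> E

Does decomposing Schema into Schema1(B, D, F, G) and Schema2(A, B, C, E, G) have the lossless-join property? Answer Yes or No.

Yes

Schema1 ∩ Schema2 = {B, G}; its closure under F is {A, B, C, D, E, F, G}.
This includes all of Schema1, so the common attributes are a superkey of Schema1 — the join is lossless.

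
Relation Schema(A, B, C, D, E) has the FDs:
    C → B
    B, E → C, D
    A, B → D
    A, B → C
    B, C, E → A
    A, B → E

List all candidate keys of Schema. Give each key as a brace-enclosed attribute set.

{A, B}, {A, C}, {B, E}, {C, E}

{A, B}⁺ = {A, B, C, D, E}, which is every attribute, so {A, B} is a candidate key.
{A, C}⁺ = {A, B, C, D, E}, which is every attribute, so {A, C} is a candidate key.
{B, E}⁺ = {A, B, C, D, E}, which is every attribute, so {B, E} is a candidate key.
{C, E}⁺ = {A, B, C, D, E}, which is every attribute, so {C, E} is a candidate key.
These are minimal and exhaustive — every other superkey contains one of them.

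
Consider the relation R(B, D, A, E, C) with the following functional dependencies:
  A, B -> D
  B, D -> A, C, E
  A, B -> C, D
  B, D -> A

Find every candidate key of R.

{A, B}, {B, D}

Attributes never on any right-hand side: {B} — every candidate key must contain it.
{A, B}⁺ = {A, B, C, D, E} — all of the relation — so {A, B} is a candidate key.
{B, D}⁺ = {A, B, C, D, E} — all of the relation — so {B, D} is a candidate key.
No proper subset of any of these is a key, and no other minimal superkey exists.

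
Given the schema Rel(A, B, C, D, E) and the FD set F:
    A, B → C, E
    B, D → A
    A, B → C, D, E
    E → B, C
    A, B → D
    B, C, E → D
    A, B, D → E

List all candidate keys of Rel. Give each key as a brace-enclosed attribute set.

{A, B}, {B, D}, {E}

{E}⁺ = {A, B, C, D, E} — all of the relation — so {E} is a candidate key.
{A, B}⁺ = {A, B, C, D, E} — all of the relation — so {A, B} is a candidate key.
{B, D}⁺ = {A, B, C, D, E} — all of the relation — so {B, D} is a candidate key.
No proper subset of any of these is a key, and no other minimal superkey exists.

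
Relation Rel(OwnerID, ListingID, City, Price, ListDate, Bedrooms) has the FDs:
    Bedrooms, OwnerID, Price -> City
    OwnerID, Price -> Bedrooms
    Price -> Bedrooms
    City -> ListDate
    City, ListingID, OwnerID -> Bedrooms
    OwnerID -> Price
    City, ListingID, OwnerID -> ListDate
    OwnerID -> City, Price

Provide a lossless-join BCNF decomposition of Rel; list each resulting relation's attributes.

{Bedrooms, Price}; {City, ListDate}; {City, OwnerID, Price}; {ListingID, OwnerID}

Candidate key of the original relation: {ListingID, OwnerID}.
Within {Bedrooms, City, ListDate, ListingID, OwnerID, Price}: {Bedrooms, OwnerID, Price}⁺ ∩ {Bedrooms, City, ListDate, ListingID, OwnerID, Price} = {Bedrooms, City, ListDate, OwnerID, Price}, not the whole set, so Bedrooms, OwnerID, Price -> City, ListDate violates BCNF; decompose into {Bedrooms, City, ListDate, OwnerID, Price} and {Bedrooms, ListingID, OwnerID, Price}.
Within {Bedrooms, City, ListDate, OwnerID, Price}: {Price}⁺ ∩ {Bedrooms, City, ListDate, OwnerID, Price} = {Bedrooms, Price}, not the whole set, so Price -> Bedrooms violates BCNF; decompose into {Bedrooms, Price} and {City, ListDate, OwnerID, Price}.
{Bedrooms, Price} is in BCNF.
Within {City, ListDate, OwnerID, Price}: {City}⁺ ∩ {City, ListDate, OwnerID, Price} = {City, ListDate}, not the whole set, so City -> ListDate violates BCNF; decompose into {City, ListDate} and {City, OwnerID, Price}.
{City, ListDate} is in BCNF.
{City, OwnerID, Price} is in BCNF.
Within {Bedrooms, ListingID, OwnerID, Price}: {OwnerID, Price}⁺ ∩ {Bedrooms, ListingID, OwnerID, Price} = {Bedrooms, OwnerID, Price}, not the whole set, so OwnerID, Price -> Bedrooms violates BCNF; decompose into {Bedrooms, OwnerID, Price} and {ListingID, OwnerID, Price}.
Within {Bedrooms, OwnerID, Price}: {Price}⁺ ∩ {Bedrooms, OwnerID, Price} = {Bedrooms, Price}, not the whole set, so Price -> Bedrooms violates BCNF; decompose into {Bedrooms, Price} and {OwnerID, Price}.
{Bedrooms, Price} is in BCNF.
{OwnerID, Price} is in BCNF.
Within {ListingID, OwnerID, Price}: {OwnerID}⁺ ∩ {ListingID, OwnerID, Price} = {OwnerID, Price}, not the whole set, so OwnerID -> Price violates BCNF; decompose into {OwnerID, Price} and {ListingID, OwnerID}.
{OwnerID, Price} is in BCNF.
{ListingID, OwnerID} is in BCNF.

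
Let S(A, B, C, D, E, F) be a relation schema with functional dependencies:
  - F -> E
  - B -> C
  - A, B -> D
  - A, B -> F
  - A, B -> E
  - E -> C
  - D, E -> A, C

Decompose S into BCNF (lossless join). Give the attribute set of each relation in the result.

{A, D, F}; {B, D, F}; {C, E}; {E, F}

Candidate keys of the original relation: {A, B}, {B, D, E}, {B, D, F}.
Within {A, B, C, D, E, F}: {F}⁺ ∩ {A, B, C, D, E, F} = {C, E, F}, not the whole set, so F -> C, E violates BCNF; decompose into {C, E, F} and {A, B, D, F}.
Within {C, E, F}: {E}⁺ ∩ {C, E, F} = {C, E}, not the whole set, so E -> C violates BCNF; decompose into {C, E} and {E, F}.
{C, E} is in BCNF.
{E, F} is in BCNF.
Within {A, B, D, F}: {D, F}⁺ ∩ {A, B, D, F} = {A, D, F}, not the whole set, so D, F -> A violates BCNF; decompose into {A, D, F} and {B, D, F}.
{A, D, F} is in BCNF.
{B, D, F} is in BCNF.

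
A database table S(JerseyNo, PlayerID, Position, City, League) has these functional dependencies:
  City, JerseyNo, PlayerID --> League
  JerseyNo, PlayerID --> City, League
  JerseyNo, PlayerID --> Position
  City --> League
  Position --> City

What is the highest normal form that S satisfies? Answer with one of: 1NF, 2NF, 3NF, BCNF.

2NF

Candidate key: {JerseyNo, PlayerID}. Prime attributes: {JerseyNo, PlayerID}.
For City --> League we have {City}⁺ = {City, League}; {City} is not a superkey, so BCNF fails.
City --> League determines the non-prime attribute {League} from a non-superkey — 3NF is violated.
No proper subset of a key has a non-prime attribute in its closure, so there is no partial dependency; 2NF holds.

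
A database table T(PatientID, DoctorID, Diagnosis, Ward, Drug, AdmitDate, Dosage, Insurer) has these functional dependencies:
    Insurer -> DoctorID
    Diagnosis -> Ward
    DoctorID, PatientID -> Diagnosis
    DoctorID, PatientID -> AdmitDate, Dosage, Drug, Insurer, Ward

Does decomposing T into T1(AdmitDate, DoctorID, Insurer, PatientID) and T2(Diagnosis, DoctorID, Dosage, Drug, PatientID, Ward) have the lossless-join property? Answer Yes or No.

Yes

The shared attributes are {DoctorID, PatientID} and {DoctorID, PatientID}⁺ = {AdmitDate, Diagnosis, DoctorID, Dosage, Drug, Insurer, PatientID, Ward}.
This includes all of T1, so the common attributes are a superkey of T1 — the join is lossless.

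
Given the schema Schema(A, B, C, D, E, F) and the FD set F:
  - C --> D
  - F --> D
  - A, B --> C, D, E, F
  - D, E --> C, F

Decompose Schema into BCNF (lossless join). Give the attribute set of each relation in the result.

Candidate key of the original relation: {A, B}.
Within {A, B, C, D, E, F}: {C}⁺ ∩ {A, B, C, D, E, F} = {C, D}, not the whole set, so C --> D violates BCNF; decompose into {C, D} and {A, B, C, E, F}.
{C, D} has no BCNF violation.
Within {A, B, C, E, F}: {C, E}⁺ ∩ {A, B, C, E, F} = {C, E, F}, not the whole set, so C, E --> F violates BCNF; decompose into {C, E, F} and {A, B, C, E}.
{C, E, F} has no BCNF violation.
{A, B, C, E} has no BCNF violation.

{A, B, C, E}; {C, D}; {C, E, F}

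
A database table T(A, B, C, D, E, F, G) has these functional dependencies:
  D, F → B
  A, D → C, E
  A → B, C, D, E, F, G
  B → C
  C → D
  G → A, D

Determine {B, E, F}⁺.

Start with {B, E, F}.
B → C applies; add {C} → now {B, C, E, F}.
C → D applies; add {D} → now {B, C, D, E, F}.
No further FD applies.

{B, C, D, E, F}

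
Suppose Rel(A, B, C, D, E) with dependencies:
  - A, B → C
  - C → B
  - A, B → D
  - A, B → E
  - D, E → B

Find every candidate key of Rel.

{A, B}, {A, C}, {A, D, E}

Attributes never on any right-hand side: {A} — every candidate key must contain it.
{A, B}⁺ = {A, B, C, D, E}, which is every attribute, so {A, B} is a candidate key.
{A, C}⁺ = {A, B, C, D, E}, which is every attribute, so {A, C} is a candidate key.
{A, D, E}⁺ = {A, B, C, D, E}, which is every attribute, so {A, D, E} is a candidate key.
Any other superkey properly contains one of these, so there are no further candidate keys.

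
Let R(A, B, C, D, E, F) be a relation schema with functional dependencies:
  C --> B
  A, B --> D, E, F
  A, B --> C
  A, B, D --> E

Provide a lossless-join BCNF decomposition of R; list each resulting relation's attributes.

Candidate keys of the original relation: {A, B}, {A, C}.
Within {A, B, C, D, E, F}: {C}⁺ ∩ {A, B, C, D, E, F} = {B, C}, not the whole set, so C --> B violates BCNF; decompose into {B, C} and {A, C, D, E, F}.
{B, C} is in BCNF.
{A, C, D, E, F} is in BCNF.

{A, C, D, E, F}; {B, C}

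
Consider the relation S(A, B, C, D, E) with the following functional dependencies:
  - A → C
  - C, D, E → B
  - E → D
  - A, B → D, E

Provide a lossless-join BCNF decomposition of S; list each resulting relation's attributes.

Candidate keys of the original relation: {A, B}, {A, E}.
In {A, B, C, D, E}, {A} is not a superkey ({A}⁺ restricted to this set is {A, C}), so split on A → C into {A, C} and {A, B, D, E}.
{A, C} has no BCNF violation.
In {A, B, D, E}, {E} is not a superkey ({E}⁺ restricted to this set is {D, E}), so split on E → D into {D, E} and {A, B, E}.
{D, E} has no BCNF violation.
{A, B, E} has no BCNF violation.

{A, B, E}; {A, C}; {D, E}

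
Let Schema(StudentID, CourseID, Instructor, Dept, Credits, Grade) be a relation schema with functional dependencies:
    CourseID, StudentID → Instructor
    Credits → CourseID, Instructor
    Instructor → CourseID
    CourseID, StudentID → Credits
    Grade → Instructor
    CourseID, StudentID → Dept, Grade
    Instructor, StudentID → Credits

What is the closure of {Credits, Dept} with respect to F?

{CourseID, Credits, Dept, Instructor}

Start with {Credits, Dept}.
Credits → CourseID, Instructor applies; add {CourseID, Instructor} → now {CourseID, Credits, Dept, Instructor}.
No further FD applies.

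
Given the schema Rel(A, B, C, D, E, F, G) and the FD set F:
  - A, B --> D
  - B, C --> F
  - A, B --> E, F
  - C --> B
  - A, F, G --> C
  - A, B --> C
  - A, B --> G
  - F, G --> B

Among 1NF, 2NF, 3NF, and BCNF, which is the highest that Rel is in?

Candidate keys: {A, B}, {A, C}, {A, F, G}. Prime attributes: {A, B, C, F, G}.
For B, C --> F we have {B, C}⁺ = {B, C, F}; {B, C} is not a superkey, so BCNF fails.
Since {F} ⊆ prime attributes and every other non-superkey FD also has a prime right side, the schema is in 3NF.

3NF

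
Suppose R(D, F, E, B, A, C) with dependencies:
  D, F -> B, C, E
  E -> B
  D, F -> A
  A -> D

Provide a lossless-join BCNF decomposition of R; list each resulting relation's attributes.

Candidate keys of the original relation: {A, F}, {D, F}.
{A, B, C, D, E, F}: {E} determines {B, E} here but is not a superkey — split on E -> B, giving {B, E} and {A, C, D, E, F}.
{B, E} has no BCNF violation.
{A, C, D, E, F}: {A} determines {A, D} here but is not a superkey — split on A -> D, giving {A, D} and {A, C, E, F}.
{A, D} has no BCNF violation.
{A, C, E, F} has no BCNF violation.

{A, C, E, F}; {A, D}; {B, E}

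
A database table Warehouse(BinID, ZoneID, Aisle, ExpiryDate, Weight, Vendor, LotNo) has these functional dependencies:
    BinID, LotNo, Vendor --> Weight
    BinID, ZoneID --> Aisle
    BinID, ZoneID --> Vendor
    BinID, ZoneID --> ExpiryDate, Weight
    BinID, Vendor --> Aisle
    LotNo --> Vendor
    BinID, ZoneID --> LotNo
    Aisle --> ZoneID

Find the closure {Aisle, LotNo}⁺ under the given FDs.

{Aisle, LotNo, Vendor, ZoneID}

Start with {Aisle, LotNo}.
LotNo --> Vendor applies; add {Vendor} → now {Aisle, LotNo, Vendor}.
Aisle --> ZoneID applies; add {ZoneID} → now {Aisle, LotNo, Vendor, ZoneID}.
No further FD applies.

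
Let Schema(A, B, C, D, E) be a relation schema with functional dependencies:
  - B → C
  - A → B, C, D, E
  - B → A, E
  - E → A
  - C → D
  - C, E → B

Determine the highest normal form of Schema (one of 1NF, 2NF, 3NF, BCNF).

2NF

Candidate keys: {A}, {B}, {E}. Prime attributes: {A, B, E}.
C → D breaks BCNF: {C}⁺ = {C, D}, so {C} is not a superkey.
Because {D} is non-prime and the left side of C → D is not a superkey, the relation is not in 3NF.
With only single-attribute keys there can be no partial dependency, so 2NF holds.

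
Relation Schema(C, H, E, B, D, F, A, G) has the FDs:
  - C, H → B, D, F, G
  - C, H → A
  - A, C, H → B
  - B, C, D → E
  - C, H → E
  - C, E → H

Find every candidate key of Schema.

No FD produces {C}, so it must be in every candidate key.
{C, E}⁺ = {A, B, C, D, E, F, G, H}, which is every attribute, so {C, E} is a candidate key.
{C, H}⁺ = {A, B, C, D, E, F, G, H}, which is every attribute, so {C, H} is a candidate key.
{B, C, D}⁺ = {A, B, C, D, E, F, G, H}, which is every attribute, so {B, C, D} is a candidate key.
Any other superkey properly contains one of these, so there are no further candidate keys.

{B, C, D}, {C, E}, {C, H}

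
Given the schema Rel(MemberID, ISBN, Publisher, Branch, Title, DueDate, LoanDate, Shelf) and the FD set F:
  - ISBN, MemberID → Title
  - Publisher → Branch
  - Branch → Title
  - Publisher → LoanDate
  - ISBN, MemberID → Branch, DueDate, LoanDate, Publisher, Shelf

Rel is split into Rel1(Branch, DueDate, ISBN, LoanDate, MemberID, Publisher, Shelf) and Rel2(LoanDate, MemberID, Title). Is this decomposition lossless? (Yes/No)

Common attributes: {LoanDate, MemberID}; their closure is {LoanDate, MemberID}.
The closure covers neither Rel1 nor Rel2 entirely; the join is not lossless.

No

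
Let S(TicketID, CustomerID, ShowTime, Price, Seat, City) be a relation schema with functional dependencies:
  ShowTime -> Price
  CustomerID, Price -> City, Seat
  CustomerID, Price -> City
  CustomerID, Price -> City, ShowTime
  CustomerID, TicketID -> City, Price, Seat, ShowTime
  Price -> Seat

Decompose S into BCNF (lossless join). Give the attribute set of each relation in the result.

Candidate key of the original relation: {CustomerID, TicketID}.
Within {City, CustomerID, Price, Seat, ShowTime, TicketID}: {ShowTime}⁺ ∩ {City, CustomerID, Price, Seat, ShowTime, TicketID} = {Price, Seat, ShowTime}, not the whole set, so ShowTime -> Price, Seat violates BCNF; decompose into {Price, Seat, ShowTime} and {City, CustomerID, ShowTime, TicketID}.
Within {Price, Seat, ShowTime}: {Price}⁺ ∩ {Price, Seat, ShowTime} = {Price, Seat}, not the whole set, so Price -> Seat violates BCNF; decompose into {Price, Seat} and {Price, ShowTime}.
{Price, Seat}: every determinant is a superkey — BCNF.
{Price, ShowTime}: every determinant is a superkey — BCNF.
Within {City, CustomerID, ShowTime, TicketID}: {CustomerID, ShowTime}⁺ ∩ {City, CustomerID, ShowTime, TicketID} = {City, CustomerID, ShowTime}, not the whole set, so CustomerID, ShowTime -> City violates BCNF; decompose into {City, CustomerID, ShowTime} and {CustomerID, ShowTime, TicketID}.
{City, CustomerID, ShowTime}: every determinant is a superkey — BCNF.
{CustomerID, ShowTime, TicketID}: every determinant is a superkey — BCNF.

{City, CustomerID, ShowTime}; {CustomerID, ShowTime, TicketID}; {Price, Seat}; {Price, ShowTime}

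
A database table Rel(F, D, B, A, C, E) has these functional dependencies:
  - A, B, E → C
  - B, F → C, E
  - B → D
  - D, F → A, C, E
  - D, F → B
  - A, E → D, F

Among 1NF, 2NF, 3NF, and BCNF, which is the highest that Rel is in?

Candidate keys: {A, E}, {B, F}, {D, F}. Prime attributes: {A, B, D, E, F}.
B → D breaks BCNF: {B}⁺ = {B, D}, so {B} is not a superkey.
But every attribute on its right side ({D}) is prime, and the same holds for every other non-superkey FD, so 3NF still holds.

3NF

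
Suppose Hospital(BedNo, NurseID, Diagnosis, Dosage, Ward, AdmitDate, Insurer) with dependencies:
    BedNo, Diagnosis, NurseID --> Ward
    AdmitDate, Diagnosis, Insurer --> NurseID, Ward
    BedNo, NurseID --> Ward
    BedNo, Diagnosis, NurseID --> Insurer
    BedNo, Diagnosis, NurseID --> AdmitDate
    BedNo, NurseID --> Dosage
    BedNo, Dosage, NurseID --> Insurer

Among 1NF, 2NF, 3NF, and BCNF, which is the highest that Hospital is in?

1NF

Candidate keys: {AdmitDate, BedNo, Diagnosis, Insurer}, {BedNo, Diagnosis, NurseID}. Prime attributes: {AdmitDate, BedNo, Diagnosis, Insurer, NurseID}.
AdmitDate, Diagnosis, Insurer --> NurseID, Ward breaks BCNF: {AdmitDate, Diagnosis, Insurer}⁺ = {AdmitDate, Diagnosis, Insurer, NurseID, Ward}, so {AdmitDate, Diagnosis, Insurer} is not a superkey.
Because {Ward} is non-prime and the left side of AdmitDate, Diagnosis, Insurer --> NurseID, Ward is not a superkey, the relation is not in 3NF.
The proper key subset {BedNo, NurseID} of {BedNo, Diagnosis, NurseID} determines non-prime {Dosage, Ward}, so the relation is not even in 2NF.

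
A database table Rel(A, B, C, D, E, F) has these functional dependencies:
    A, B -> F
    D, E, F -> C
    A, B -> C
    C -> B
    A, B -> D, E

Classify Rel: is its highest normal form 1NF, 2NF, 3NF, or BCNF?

3NF

Candidate keys: {A, B}, {A, C}, {A, D, E, F}. Prime attributes: {A, B, C, D, E, F}.
D, E, F -> C breaks BCNF: {D, E, F}⁺ = {B, C, D, E, F}, so {D, E, F} is not a superkey.
Since {C} ⊆ prime attributes and every other non-superkey FD also has a prime right side, the schema is in 3NF.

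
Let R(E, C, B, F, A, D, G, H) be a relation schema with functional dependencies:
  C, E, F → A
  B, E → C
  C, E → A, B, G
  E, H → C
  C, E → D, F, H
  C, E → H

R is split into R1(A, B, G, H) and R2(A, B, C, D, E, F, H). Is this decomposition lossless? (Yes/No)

No

R1 ∩ R2 = {A, B, H}; its closure under F is {A, B, H}.
R1 ⊄ {A, B, H} and R2 ⊄ {A, B, H}, so the split is lossy.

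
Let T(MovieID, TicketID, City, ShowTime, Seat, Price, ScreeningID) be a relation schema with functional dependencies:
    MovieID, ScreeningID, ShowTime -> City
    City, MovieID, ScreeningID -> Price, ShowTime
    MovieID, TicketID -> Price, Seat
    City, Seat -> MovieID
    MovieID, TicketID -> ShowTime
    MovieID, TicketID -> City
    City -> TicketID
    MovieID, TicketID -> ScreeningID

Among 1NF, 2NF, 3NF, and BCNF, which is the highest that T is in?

3NF

Candidate keys: {City, MovieID}, {City, Seat}, {MovieID, ScreeningID, ShowTime}, {MovieID, TicketID}. Prime attributes: {City, MovieID, ScreeningID, Seat, ShowTime, TicketID}.
City -> TicketID: {City}⁺ = {City, TicketID}, which is not all of the attributes, so the left side is not a superkey — BCNF is violated.
Since {TicketID} ⊆ prime attributes and every other non-superkey FD also has a prime right side, the schema is in 3NF.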